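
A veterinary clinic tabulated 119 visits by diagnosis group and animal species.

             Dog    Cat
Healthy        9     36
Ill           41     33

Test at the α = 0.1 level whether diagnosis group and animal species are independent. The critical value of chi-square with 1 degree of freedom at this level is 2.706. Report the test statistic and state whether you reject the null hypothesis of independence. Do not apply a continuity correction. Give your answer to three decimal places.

Row totals: 45, 74. Column totals: 50, 69. Grand total N = 119.
Expected counts (row total × column total / N):
  Healthy, Dog: 45×50/119 = 18.9076
  Healthy, Cat: 45×69/119 = 26.0924
  Ill, Dog: 74×50/119 = 31.0924
  Ill, Cat: 74×69/119 = 42.9076
Contributions (O − E)²/E:
  (9 − 18.9076)²/18.9076 = 5.1916
  (36 − 26.0924)²/26.0924 = 3.7620
  (41 − 31.0924)²/31.0924 = 3.1571
  (33 − 42.9076)²/42.9076 = 2.2877
χ² = 5.1916 + 3.7620 + 3.1571 + 2.2877 = 14.398
df = (2−1)(2−1) = 1. Since 14.398 > 2.706, reject the null hypothesis of independence at α = 0.1.

14.398; reject H₀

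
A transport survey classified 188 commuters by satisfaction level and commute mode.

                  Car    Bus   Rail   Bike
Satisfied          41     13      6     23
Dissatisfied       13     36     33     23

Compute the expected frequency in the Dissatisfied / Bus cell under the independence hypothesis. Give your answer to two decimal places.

27.37

Row total (Dissatisfied) = 105; column total (Bus) = 49; grand total N = 188.
Expected count = (row total × column total) / N = 105 × 49 / 188 = 27.37.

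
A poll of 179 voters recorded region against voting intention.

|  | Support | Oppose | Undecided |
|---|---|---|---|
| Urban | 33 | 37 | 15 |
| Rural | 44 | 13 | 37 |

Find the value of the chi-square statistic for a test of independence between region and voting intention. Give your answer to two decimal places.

22.00

Row totals: 85, 94. Column totals: 77, 50, 52. Grand total N = 179.
Expected counts (row total × column total / N):
  Urban, Support: 85×77/179 = 36.564
  Urban, Oppose: 85×50/179 = 23.743
  Urban, Undecided: 85×52/179 = 24.693
  Rural, Support: 94×77/179 = 40.436
  Rural, Oppose: 94×50/179 = 26.257
  Rural, Undecided: 94×52/179 = 27.307
Contributions (O − E)²/E:
  (33 − 36.564)²/36.564 = 0.3474
  (37 − 23.743)²/23.743 = 7.4021
  (15 − 24.693)²/24.693 = 3.8049
  (44 − 40.436)²/40.436 = 0.3141
  (13 − 26.257)²/26.257 = 6.6934
  (37 − 27.307)²/27.307 = 3.4407
χ² = 0.3474 + 7.4021 + 3.8049 + 0.3141 + 6.6934 + 3.4407 = 22.00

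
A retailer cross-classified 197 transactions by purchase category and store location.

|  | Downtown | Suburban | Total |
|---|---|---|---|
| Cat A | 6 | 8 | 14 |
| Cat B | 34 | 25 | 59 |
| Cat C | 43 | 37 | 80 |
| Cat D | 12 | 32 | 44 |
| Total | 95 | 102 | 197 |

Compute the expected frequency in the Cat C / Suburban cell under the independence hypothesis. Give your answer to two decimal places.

41.42

Row total (Cat C) = 80; column total (Suburban) = 102; grand total N = 197.
Expected count = (row total × column total) / N = 80 × 102 / 197 = 41.42.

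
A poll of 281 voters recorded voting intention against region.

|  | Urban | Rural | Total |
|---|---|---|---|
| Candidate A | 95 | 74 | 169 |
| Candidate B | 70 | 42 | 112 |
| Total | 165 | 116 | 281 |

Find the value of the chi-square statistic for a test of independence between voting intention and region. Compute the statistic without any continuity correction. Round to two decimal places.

Grand total N = 281.
Expected counts (row total × column total / N):
  Candidate A, Urban: 169×165/281 = 99.235
  Candidate A, Rural: 169×116/281 = 69.765
  Candidate B, Urban: 112×165/281 = 65.765
  Candidate B, Rural: 112×116/281 = 46.235
Contributions (O − E)²/E:
  (95 − 99.235)²/99.235 = 0.1807
  (74 − 69.765)²/69.765 = 0.2571
  (70 − 65.765)²/65.765 = 0.2727
  (42 − 46.235)²/46.235 = 0.3879
χ² = 0.1807 + 0.2571 + 0.2727 + 0.3879 = 1.10

1.10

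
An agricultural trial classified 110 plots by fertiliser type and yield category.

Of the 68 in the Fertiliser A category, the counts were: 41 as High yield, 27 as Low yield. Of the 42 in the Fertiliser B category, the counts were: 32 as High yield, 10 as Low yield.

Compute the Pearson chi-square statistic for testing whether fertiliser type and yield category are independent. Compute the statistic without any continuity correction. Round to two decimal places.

2.94

Row totals: 68, 42. Column totals: 73, 37. Grand total N = 110.
Expected counts (row total × column total / N):
  Fertiliser A, High yield: 68×73/110 = 45.127
  Fertiliser A, Low yield: 68×37/110 = 22.873
  Fertiliser B, High yield: 42×73/110 = 27.873
  Fertiliser B, Low yield: 42×37/110 = 14.127
Contributions (O − E)²/E:
  (41 − 45.127)²/45.127 = 0.3774
  (27 − 22.873)²/22.873 = 0.7446
  (32 − 27.873)²/27.873 = 0.6111
  (10 − 14.127)²/14.127 = 1.2056
χ² = 0.3774 + 0.7446 + 0.6111 + 1.2056 = 2.94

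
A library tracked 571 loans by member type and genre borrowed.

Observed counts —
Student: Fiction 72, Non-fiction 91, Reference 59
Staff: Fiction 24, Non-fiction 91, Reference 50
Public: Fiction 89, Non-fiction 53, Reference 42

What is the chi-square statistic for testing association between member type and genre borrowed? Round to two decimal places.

47.23

Row totals: 222, 165, 184. Column totals: 185, 235, 151. Grand total N = 571.
Expected counts (row total × column total / N):
  Student, Fiction: 222×185/571 = 71.926
  Student, Non-fiction: 222×235/571 = 91.366
  Student, Reference: 222×151/571 = 58.708
  Staff, Fiction: 165×185/571 = 53.459
  Staff, Non-fiction: 165×235/571 = 67.907
  Staff, Reference: 165×151/571 = 43.634
  Public, Fiction: 184×185/571 = 59.615
  Public, Non-fiction: 184×235/571 = 75.727
  Public, Reference: 184×151/571 = 48.658
Contributions (O − E)²/E:
  (72 − 71.926)²/71.926 = 0.0001
  (91 − 91.366)²/91.366 = 0.0015
  (59 − 58.708)²/58.708 = 0.0015
  (24 − 53.459)²/53.459 = 16.2336
  (91 − 67.907)²/67.907 = 7.8532
  (50 − 43.634)²/43.634 = 0.9288
  (89 − 59.615)²/59.615 = 14.4842
  (53 − 75.727)²/75.727 = 6.8208
  (42 − 48.658)²/48.658 = 0.9110
χ² = 0.0001 + 0.0015 + 0.0015 + 16.2336 + 7.8532 + 0.9288 + 14.4842 + 6.8208 + 0.9110 = 47.23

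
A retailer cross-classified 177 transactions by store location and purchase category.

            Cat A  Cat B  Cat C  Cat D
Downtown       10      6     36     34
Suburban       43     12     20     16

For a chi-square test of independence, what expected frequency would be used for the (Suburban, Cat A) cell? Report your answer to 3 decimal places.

Row total (Suburban) = 91; column total (Cat A) = 53; grand total N = 177.
Expected count = (row total × column total) / N = 91 × 53 / 177 = 27.249.

27.249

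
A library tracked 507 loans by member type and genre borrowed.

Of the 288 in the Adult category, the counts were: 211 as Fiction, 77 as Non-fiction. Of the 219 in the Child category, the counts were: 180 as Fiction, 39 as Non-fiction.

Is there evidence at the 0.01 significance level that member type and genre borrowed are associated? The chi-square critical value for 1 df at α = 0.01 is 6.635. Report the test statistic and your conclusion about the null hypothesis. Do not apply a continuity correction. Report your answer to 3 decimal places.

Row totals: 288, 219. Column totals: 391, 116. Grand total N = 507.
Expected counts (row total × column total / N):
  Adult, Fiction: 288×391/507 = 222.1065
  Adult, Non-fiction: 288×116/507 = 65.8935
  Child, Fiction: 219×391/507 = 168.8935
  Child, Non-fiction: 219×116/507 = 50.1065
Contributions (O − E)²/E:
  (211 − 222.1065)²/222.1065 = 0.5554
  (77 − 65.8935)²/65.8935 = 1.8720
  (180 − 168.8935)²/168.8935 = 0.7304
  (39 − 50.1065)²/50.1065 = 2.4618
χ² = 0.5554 + 1.8720 + 0.7304 + 2.4618 = 5.620
df = (2−1)(2−1) = 1. Since 5.620 < 6.635, fail to reject the null hypothesis of independence at α = 0.01.

5.620; fail to reject H₀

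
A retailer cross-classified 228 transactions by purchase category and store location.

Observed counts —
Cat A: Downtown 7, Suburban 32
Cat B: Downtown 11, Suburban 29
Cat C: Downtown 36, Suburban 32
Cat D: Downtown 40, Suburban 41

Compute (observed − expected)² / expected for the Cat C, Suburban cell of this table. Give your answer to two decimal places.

Row total (Cat C) = 68; column total (Suburban) = 134; N = 228.
Expected count E = 68 × 134 / 228 = 39.965.
Contribution = (O − E)²/E = (32 − 39.965)² / 39.965 = 1.59.

1.59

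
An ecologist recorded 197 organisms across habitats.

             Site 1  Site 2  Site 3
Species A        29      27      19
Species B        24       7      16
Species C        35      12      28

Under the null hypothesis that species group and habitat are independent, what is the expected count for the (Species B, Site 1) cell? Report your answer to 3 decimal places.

Row total (Species B) = 47; column total (Site 1) = 88; grand total N = 197.
Expected count = (row total × column total) / N = 47 × 88 / 197 = 20.995.

20.995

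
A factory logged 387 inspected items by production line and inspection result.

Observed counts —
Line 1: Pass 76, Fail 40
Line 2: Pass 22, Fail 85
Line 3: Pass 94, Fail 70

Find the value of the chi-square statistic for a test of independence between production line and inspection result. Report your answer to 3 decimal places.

51.758

Row totals: 116, 107, 164. Column totals: 192, 195. Grand total N = 387.
Expected counts (row total × column total / N):
  Line 1, Pass: 116×192/387 = 57.5504
  Line 1, Fail: 116×195/387 = 58.4496
  Line 2, Pass: 107×192/387 = 53.0853
  Line 2, Fail: 107×195/387 = 53.9147
  Line 3, Pass: 164×192/387 = 81.3643
  Line 3, Fail: 164×195/387 = 82.6357
Contributions (O − E)²/E:
  (76 − 57.5504)²/57.5504 = 5.9146
  (40 − 58.4496)²/58.4496 = 5.8236
  (22 − 53.0853)²/53.0853 = 18.2027
  (85 − 53.9147)²/53.9147 = 17.9227
  (94 − 81.3643)²/81.3643 = 1.9623
  (70 − 82.6357)²/82.6357 = 1.9321
χ² = 5.9146 + 5.8236 + 18.2027 + 17.9227 + 1.9623 + 1.9321 = 51.758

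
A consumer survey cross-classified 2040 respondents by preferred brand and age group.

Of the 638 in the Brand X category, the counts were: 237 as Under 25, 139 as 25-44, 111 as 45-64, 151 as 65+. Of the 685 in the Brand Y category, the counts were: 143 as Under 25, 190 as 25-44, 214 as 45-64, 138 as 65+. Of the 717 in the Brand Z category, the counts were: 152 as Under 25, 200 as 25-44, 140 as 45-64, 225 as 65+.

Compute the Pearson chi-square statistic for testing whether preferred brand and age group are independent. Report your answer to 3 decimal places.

101.142

Row totals: 638, 685, 717. Column totals: 532, 529, 465, 514. Grand total N = 2040.
Expected counts (row total × column total / N):
  Brand X, Under 25: 638×532/2040 = 166.3804
  Brand X, 25-44: 638×529/2040 = 165.4422
  Brand X, 45-64: 638×465/2040 = 145.4265
  Brand X, 65+: 638×514/2040 = 160.7510
  Brand Y, Under 25: 685×532/2040 = 178.6373
  Brand Y, 25-44: 685×529/2040 = 177.6299
  Brand Y, 45-64: 685×465/2040 = 156.1397
  Brand Y, 65+: 685×514/2040 = 172.5931
  Brand Z, Under 25: 717×532/2040 = 186.9824
  Brand Z, 25-44: 717×529/2040 = 185.9279
  Brand Z, 45-64: 717×465/2040 = 163.4338
  Brand Z, 65+: 717×514/2040 = 180.6559
Contributions (O − E)²/E:
  (237 − 166.3804)²/166.3804 = 29.9743
  (139 − 165.4422)²/165.4422 = 4.2262
  (111 − 145.4265)²/145.4265 = 8.1497
  (151 − 160.7510)²/160.7510 = 0.5915
  (143 − 178.6373)²/178.6373 = 7.1095
  (190 − 177.6299)²/177.6299 = 0.8615
  (214 − 156.1397)²/156.1397 = 21.4411
  (138 − 172.5931)²/172.5931 = 6.9335
  (152 − 186.9824)²/186.9824 = 6.5448
  (200 − 185.9279)²/185.9279 = 1.0651
  (140 − 163.4338)²/163.4338 = 3.3600
  (225 − 180.6559)²/180.6559 = 10.8848
χ² = 29.9743 + 4.2262 + 8.1497 + 0.5915 + 7.1095 + 0.8615 + 21.4411 + 6.9335 + 6.5448 + 1.0651 + 3.3600 + 10.8848 = 101.142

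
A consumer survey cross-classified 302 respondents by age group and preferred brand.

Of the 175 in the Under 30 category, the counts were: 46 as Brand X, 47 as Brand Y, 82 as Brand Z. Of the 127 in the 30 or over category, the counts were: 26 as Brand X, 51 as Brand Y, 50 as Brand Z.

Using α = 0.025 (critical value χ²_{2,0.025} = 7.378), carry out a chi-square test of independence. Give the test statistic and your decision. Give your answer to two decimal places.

6.00; fail to reject H₀

Row totals: 175, 127. Column totals: 72, 98, 132. Grand total N = 302.
Expected counts (row total × column total / N):
  Under 30, Brand X: 175×72/302 = 41.722
  Under 30, Brand Y: 175×98/302 = 56.788
  Under 30, Brand Z: 175×132/302 = 76.490
  30 or over, Brand X: 127×72/302 = 30.278
  30 or over, Brand Y: 127×98/302 = 41.212
  30 or over, Brand Z: 127×132/302 = 55.510
Contributions (O − E)²/E:
  (46 − 41.722)²/41.722 = 0.4386
  (47 − 56.788)²/56.788 = 1.6871
  (82 − 76.490)²/76.490 = 0.3969
  (26 − 30.278)²/30.278 = 0.6044
  (51 − 41.212)²/41.212 = 2.3247
  (50 − 55.510)²/55.510 = 0.5469
χ² = 0.4386 + 1.6871 + 0.3969 + 0.6044 + 2.3247 + 0.5469 = 6.00
df = (2−1)(3−1) = 2. Since 6.00 < 7.378, fail to reject the null hypothesis of independence at α = 0.025.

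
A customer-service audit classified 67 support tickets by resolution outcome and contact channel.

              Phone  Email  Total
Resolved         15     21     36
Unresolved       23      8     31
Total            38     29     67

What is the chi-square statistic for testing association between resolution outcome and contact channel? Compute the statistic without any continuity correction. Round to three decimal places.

7.179

Grand total N = 67.
Expected counts (row total × column total / N):
  Resolved, Phone: 36×38/67 = 20.4179
  Resolved, Email: 36×29/67 = 15.5821
  Unresolved, Phone: 31×38/67 = 17.5821
  Unresolved, Email: 31×29/67 = 13.4179
Contributions (O − E)²/E:
  (15 − 20.4179)²/20.4179 = 1.4376
  (21 − 15.5821)²/15.5821 = 1.8838
  (23 − 17.5821)²/17.5821 = 1.6695
  (8 − 13.4179)²/13.4179 = 2.1876
χ² = 1.4376 + 1.8838 + 1.6695 + 2.1876 = 7.179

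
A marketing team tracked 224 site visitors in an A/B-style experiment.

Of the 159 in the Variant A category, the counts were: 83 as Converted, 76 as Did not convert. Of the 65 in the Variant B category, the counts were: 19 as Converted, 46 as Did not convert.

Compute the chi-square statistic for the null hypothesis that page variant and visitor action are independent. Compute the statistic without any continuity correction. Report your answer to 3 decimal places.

Row totals: 159, 65. Column totals: 102, 122. Grand total N = 224.
Expected counts (row total × column total / N):
  Variant A, Converted: 159×102/224 = 72.4018
  Variant A, Did not convert: 159×122/224 = 86.5982
  Variant B, Converted: 65×102/224 = 29.5982
  Variant B, Did not convert: 65×122/224 = 35.4018
Contributions (O − E)²/E:
  (83 − 72.4018)²/72.4018 = 1.5514
  (76 − 86.5982)²/86.5982 = 1.2970
  (19 − 29.5982)²/29.5982 = 3.7949
  (46 − 35.4018)²/35.4018 = 3.1728
χ² = 1.5514 + 1.2970 + 3.7949 + 3.1728 = 9.816

9.816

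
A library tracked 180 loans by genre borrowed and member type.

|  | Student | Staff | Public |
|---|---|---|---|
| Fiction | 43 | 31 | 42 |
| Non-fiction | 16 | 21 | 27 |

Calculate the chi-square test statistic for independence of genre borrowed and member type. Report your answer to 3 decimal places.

Row totals: 116, 64. Column totals: 59, 52, 69. Grand total N = 180.
Expected counts (row total × column total / N):
  Fiction, Student: 116×59/180 = 38.0222
  Fiction, Staff: 116×52/180 = 33.5111
  Fiction, Public: 116×69/180 = 44.4667
  Non-fiction, Student: 64×59/180 = 20.9778
  Non-fiction, Staff: 64×52/180 = 18.4889
  Non-fiction, Public: 64×69/180 = 24.5333
Contributions (O − E)²/E:
  (43 − 38.0222)²/38.0222 = 0.6517
  (31 − 33.5111)²/33.5111 = 0.1882
  (42 − 44.4667)²/44.4667 = 0.1368
  (16 − 20.9778)²/20.9778 = 1.1812
  (21 − 18.4889)²/18.4889 = 0.3410
  (27 − 24.5333)²/24.5333 = 0.2480
χ² = 0.6517 + 0.1882 + 0.1368 + 1.1812 + 0.3410 + 0.2480 = 2.747

2.747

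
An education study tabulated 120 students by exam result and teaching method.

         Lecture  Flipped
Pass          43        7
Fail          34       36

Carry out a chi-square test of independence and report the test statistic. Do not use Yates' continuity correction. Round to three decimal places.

17.770

Row totals: 50, 70. Column totals: 77, 43. Grand total N = 120.
Expected counts (row total × column total / N):
  Pass, Lecture: 50×77/120 = 32.0833
  Pass, Flipped: 50×43/120 = 17.9167
  Fail, Lecture: 70×77/120 = 44.9167
  Fail, Flipped: 70×43/120 = 25.0833
Contributions (O − E)²/E:
  (43 − 32.0833)²/32.0833 = 3.7145
  (7 − 17.9167)²/17.9167 = 6.6516
  (34 − 44.9167)²/44.9167 = 2.6532
  (36 − 25.0833)²/25.0833 = 4.7511
χ² = 3.7145 + 6.6516 + 2.6532 + 4.7511 = 17.770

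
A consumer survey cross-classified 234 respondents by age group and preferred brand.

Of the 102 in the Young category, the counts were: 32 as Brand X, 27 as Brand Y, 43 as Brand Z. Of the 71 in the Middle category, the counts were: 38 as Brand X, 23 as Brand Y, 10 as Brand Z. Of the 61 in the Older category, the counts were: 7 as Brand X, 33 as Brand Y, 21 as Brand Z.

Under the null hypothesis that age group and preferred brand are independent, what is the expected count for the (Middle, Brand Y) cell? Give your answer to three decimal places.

25.184

Row total (Middle) = 71; column total (Brand Y) = 83; grand total N = 234.
Expected count = (row total × column total) / N = 71 × 83 / 234 = 25.184.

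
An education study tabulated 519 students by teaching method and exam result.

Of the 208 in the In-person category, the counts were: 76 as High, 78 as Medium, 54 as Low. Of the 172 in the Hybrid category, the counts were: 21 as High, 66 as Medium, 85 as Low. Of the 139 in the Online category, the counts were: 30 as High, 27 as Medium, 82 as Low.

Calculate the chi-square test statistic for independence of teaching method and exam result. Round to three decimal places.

58.152

Row totals: 208, 172, 139. Column totals: 127, 171, 221. Grand total N = 519.
Expected counts (row total × column total / N):
  In-person, High: 208×127/519 = 50.89788
  In-person, Medium: 208×171/519 = 68.53179
  In-person, Low: 208×221/519 = 88.57033
  Hybrid, High: 172×127/519 = 42.08863
  Hybrid, Medium: 172×171/519 = 56.67052
  Hybrid, Low: 172×221/519 = 73.24085
  Online, High: 139×127/519 = 34.01349
  Online, Medium: 139×171/519 = 45.79769
  Online, Low: 139×221/519 = 59.18882
Contributions (O − E)²/E:
  (76 − 50.89788)²/50.89788 = 12.3800
  (78 − 68.53179)²/68.53179 = 1.3081
  (54 − 88.57033)²/88.57033 = 13.4933
  (21 − 42.08863)²/42.08863 = 10.5665
  (66 − 56.67052)²/56.67052 = 1.5359
  (85 − 73.24085)²/73.24085 = 1.8880
  (30 − 34.01349)²/34.01349 = 0.4736
  (27 − 45.79769)²/45.79769 = 7.7155
  (82 − 59.18882)²/59.18882 = 8.7914
χ² = 12.3800 + 1.3081 + 13.4933 + 10.5665 + 1.5359 + 1.8880 + 0.4736 + 7.7155 + 8.7914 = 58.152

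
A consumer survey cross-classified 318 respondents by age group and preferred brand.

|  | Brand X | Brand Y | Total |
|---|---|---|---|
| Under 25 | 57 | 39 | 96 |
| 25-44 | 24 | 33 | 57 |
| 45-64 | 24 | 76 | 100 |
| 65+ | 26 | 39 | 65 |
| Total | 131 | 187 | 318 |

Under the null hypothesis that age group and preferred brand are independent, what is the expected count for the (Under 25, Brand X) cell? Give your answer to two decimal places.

Row total (Under 25) = 96; column total (Brand X) = 131; grand total N = 318.
Expected count = (row total × column total) / N = 96 × 131 / 318 = 39.55.

39.55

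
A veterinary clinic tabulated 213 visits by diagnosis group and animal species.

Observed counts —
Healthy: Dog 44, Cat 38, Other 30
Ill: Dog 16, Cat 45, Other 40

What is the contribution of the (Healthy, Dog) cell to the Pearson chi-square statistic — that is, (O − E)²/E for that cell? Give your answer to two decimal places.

Row total (Healthy) = 112; column total (Dog) = 60; N = 213.
Expected count E = 112 × 60 / 213 = 31.549.
Contribution = (O − E)²/E = (44 − 31.549)² / 31.549 = 4.91.

4.91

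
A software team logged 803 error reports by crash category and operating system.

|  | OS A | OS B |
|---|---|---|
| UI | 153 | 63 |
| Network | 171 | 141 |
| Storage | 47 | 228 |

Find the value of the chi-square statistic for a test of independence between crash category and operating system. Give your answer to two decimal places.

155.78

Row totals: 216, 312, 275. Column totals: 371, 432. Grand total N = 803.
Expected counts (row total × column total / N):
  UI, OS A: 216×371/803 = 99.796
  UI, OS B: 216×432/803 = 116.204
  Network, OS A: 312×371/803 = 144.149
  Network, OS B: 312×432/803 = 167.851
  Storage, OS A: 275×371/803 = 127.055
  Storage, OS B: 275×432/803 = 147.945
Contributions (O − E)²/E:
  (153 − 99.796)²/99.796 = 28.3645
  (63 − 116.204)²/116.204 = 24.3595
  (171 − 144.149)²/144.149 = 5.0016
  (141 − 167.851)²/167.851 = 4.2953
  (47 − 127.055)²/127.055 = 50.4412
  (228 − 147.945)²/147.945 = 43.3188
χ² = 28.3645 + 24.3595 + 5.0016 + 4.2953 + 50.4412 + 43.3188 = 155.78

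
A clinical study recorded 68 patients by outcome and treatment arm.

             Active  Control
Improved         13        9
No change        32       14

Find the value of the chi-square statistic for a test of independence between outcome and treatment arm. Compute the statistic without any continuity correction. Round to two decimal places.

Row totals: 22, 46. Column totals: 45, 23. Grand total N = 68.
Expected counts (row total × column total / N):
  Improved, Active: 22×45/68 = 14.559
  Improved, Control: 22×23/68 = 7.441
  No change, Active: 46×45/68 = 30.441
  No change, Control: 46×23/68 = 15.559
Contributions (O − E)²/E:
  (13 − 14.559)²/14.559 = 0.1669
  (9 − 7.441)²/7.441 = 0.3266
  (32 − 30.441)²/30.441 = 0.0798
  (14 − 15.559)²/15.559 = 0.1562
χ² = 0.1669 + 0.3266 + 0.0798 + 0.1562 = 0.73

0.73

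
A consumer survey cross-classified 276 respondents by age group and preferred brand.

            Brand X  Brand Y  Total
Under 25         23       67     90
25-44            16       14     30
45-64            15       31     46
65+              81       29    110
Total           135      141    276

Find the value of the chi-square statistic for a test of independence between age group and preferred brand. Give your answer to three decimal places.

51.685

Grand total N = 276.
Expected counts (row total × column total / N):
  Under 25, Brand X: 90×135/276 = 44.0217
  Under 25, Brand Y: 90×141/276 = 45.9783
  25-44, Brand X: 30×135/276 = 14.6739
  25-44, Brand Y: 30×141/276 = 15.3261
  45-64, Brand X: 46×135/276 = 22.5000
  45-64, Brand Y: 46×141/276 = 23.5000
  65+, Brand X: 110×135/276 = 53.8043
  65+, Brand Y: 110×141/276 = 56.1957
Contributions (O − E)²/E:
  (23 − 44.0217)²/44.0217 = 10.0385
  (67 − 45.9783)²/45.9783 = 9.6113
  (16 − 14.6739)²/14.6739 = 0.1198
  (14 − 15.3261)²/15.3261 = 0.1147
  (15 − 22.5000)²/22.5000 = 2.5000
  (31 − 23.5000)²/23.5000 = 2.3936
  (81 − 53.8043)²/53.8043 = 13.7462
  (29 − 56.1957)²/56.1957 = 13.1613
χ² = 10.0385 + 9.6113 + 0.1198 + 0.1147 + 2.5000 + 2.3936 + 13.7462 + 13.1613 = 51.685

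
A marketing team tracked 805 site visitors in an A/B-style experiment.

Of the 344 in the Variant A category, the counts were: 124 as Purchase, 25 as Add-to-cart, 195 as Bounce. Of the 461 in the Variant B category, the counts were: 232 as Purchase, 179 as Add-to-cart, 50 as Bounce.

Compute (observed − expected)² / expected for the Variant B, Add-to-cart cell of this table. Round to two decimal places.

33.09

Row total (Variant B) = 461; column total (Add-to-cart) = 204; N = 805.
Expected count E = 461 × 204 / 805 = 116.825.
Contribution = (O − E)²/E = (179 − 116.825)² / 116.825 = 33.09.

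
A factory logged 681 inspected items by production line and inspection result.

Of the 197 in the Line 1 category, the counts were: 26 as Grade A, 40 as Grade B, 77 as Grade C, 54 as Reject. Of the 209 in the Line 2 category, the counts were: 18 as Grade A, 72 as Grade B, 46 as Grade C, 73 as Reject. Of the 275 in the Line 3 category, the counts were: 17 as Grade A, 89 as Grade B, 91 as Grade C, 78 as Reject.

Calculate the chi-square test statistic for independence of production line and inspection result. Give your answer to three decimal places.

Row totals: 197, 209, 275. Column totals: 61, 201, 214, 205. Grand total N = 681.
Expected counts (row total × column total / N):
  Line 1, Grade A: 197×61/681 = 17.6461
  Line 1, Grade B: 197×201/681 = 58.1454
  Line 1, Grade C: 197×214/681 = 61.9060
  Line 1, Reject: 197×205/681 = 59.3025
  Line 2, Grade A: 209×61/681 = 18.7210
  Line 2, Grade B: 209×201/681 = 61.6872
  Line 2, Grade C: 209×214/681 = 65.6769
  Line 2, Reject: 209×205/681 = 62.9148
  Line 3, Grade A: 275×61/681 = 24.6329
  Line 3, Grade B: 275×201/681 = 81.1674
  Line 3, Grade C: 275×214/681 = 86.4170
  Line 3, Reject: 275×205/681 = 82.7827
Contributions (O − E)²/E:
  (26 − 17.6461)²/17.6461 = 3.9548
  (40 − 58.1454)²/58.1454 = 5.6626
  (77 − 61.9060)²/61.9060 = 3.6802
  (54 − 59.3025)²/59.3025 = 0.4741
  (18 − 18.7210)²/18.7210 = 0.0278
  (72 − 61.6872)²/61.6872 = 1.7241
  (46 − 65.6769)²/65.6769 = 5.8952
  (73 − 62.9148)²/62.9148 = 1.6167
  (17 − 24.6329)²/24.6329 = 2.3652
  (89 − 81.1674)²/81.1674 = 0.7558
  (91 − 86.4170)²/86.4170 = 0.2431
  (78 − 82.7827)²/82.7827 = 0.2763
χ² = 3.9548 + 5.6626 + 3.6802 + 0.4741 + 0.0278 + 1.7241 + 5.8952 + 1.6167 + 2.3652 + 0.7558 + 0.2431 + 0.2763 = 26.676

26.676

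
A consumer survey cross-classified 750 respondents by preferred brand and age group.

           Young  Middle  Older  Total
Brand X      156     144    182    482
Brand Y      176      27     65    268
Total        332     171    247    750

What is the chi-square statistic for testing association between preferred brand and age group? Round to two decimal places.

Grand total N = 750.
Expected counts (row total × column total / N):
  Brand X, Young: 482×332/750 = 213.365
  Brand X, Middle: 482×171/750 = 109.896
  Brand X, Older: 482×247/750 = 158.739
  Brand Y, Young: 268×332/750 = 118.635
  Brand Y, Middle: 268×171/750 = 61.104
  Brand Y, Older: 268×247/750 = 88.261
Contributions (O − E)²/E:
  (156 − 213.365)²/213.365 = 15.4231
  (144 − 109.896)²/109.896 = 10.5835
  (182 − 158.739)²/158.739 = 3.4086
  (176 − 118.635)²/118.635 = 27.7384
  (27 − 61.104)²/61.104 = 19.0345
  (65 − 88.261)²/88.261 = 6.1304
χ² = 15.4231 + 10.5835 + 3.4086 + 27.7384 + 19.0345 + 6.1304 = 82.32

82.32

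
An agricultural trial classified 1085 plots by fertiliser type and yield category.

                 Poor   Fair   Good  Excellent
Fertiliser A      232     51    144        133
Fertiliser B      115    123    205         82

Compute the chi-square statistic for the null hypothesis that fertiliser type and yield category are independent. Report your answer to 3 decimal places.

90.968

Row totals: 560, 525. Column totals: 347, 174, 349, 215. Grand total N = 1085.
Expected counts (row total × column total / N):
  Fertiliser A, Poor: 560×347/1085 = 179.09677
  Fertiliser A, Fair: 560×174/1085 = 89.80645
  Fertiliser A, Good: 560×349/1085 = 180.12903
  Fertiliser A, Excellent: 560×215/1085 = 110.96774
  Fertiliser B, Poor: 525×347/1085 = 167.90323
  Fertiliser B, Fair: 525×174/1085 = 84.19355
  Fertiliser B, Good: 525×349/1085 = 168.87097
  Fertiliser B, Excellent: 525×215/1085 = 104.03226
Contributions (O − E)²/E:
  (232 − 179.09677)²/179.09677 = 15.6270
  (51 − 89.80645)²/89.80645 = 16.7687
  (144 − 180.12903)²/180.12903 = 7.2465
  (133 − 110.96774)²/110.96774 = 4.3744
  (115 − 167.90323)²/167.90323 = 16.6688
  (123 − 84.19355)²/84.19355 = 17.8867
  (205 − 168.87097)²/168.87097 = 7.7296
  (82 − 104.03226)²/104.03226 = 4.6661
χ² = 15.6270 + 16.7687 + 7.2465 + 4.3744 + 16.6688 + 17.8867 + 7.7296 + 4.6661 = 90.968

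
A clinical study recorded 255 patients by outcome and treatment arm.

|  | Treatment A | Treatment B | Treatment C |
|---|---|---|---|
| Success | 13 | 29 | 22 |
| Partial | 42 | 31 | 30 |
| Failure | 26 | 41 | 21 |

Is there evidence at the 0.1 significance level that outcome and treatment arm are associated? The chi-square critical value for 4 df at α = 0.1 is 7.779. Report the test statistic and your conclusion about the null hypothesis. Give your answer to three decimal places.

10.819; reject H₀

Row totals: 64, 103, 88. Column totals: 81, 101, 73. Grand total N = 255.
Expected counts (row total × column total / N):
  Success, Treatment A: 64×81/255 = 20.3294
  Success, Treatment B: 64×101/255 = 25.3490
  Success, Treatment C: 64×73/255 = 18.3216
  Partial, Treatment A: 103×81/255 = 32.7176
  Partial, Treatment B: 103×101/255 = 40.7961
  Partial, Treatment C: 103×73/255 = 29.4863
  Failure, Treatment A: 88×81/255 = 27.9529
  Failure, Treatment B: 88×101/255 = 34.8549
  Failure, Treatment C: 88×73/255 = 25.1922
Contributions (O − E)²/E:
  (13 − 20.3294)²/20.3294 = 2.6425
  (29 − 25.3490)²/25.3490 = 0.5259
  (22 − 18.3216)²/18.3216 = 0.7385
  (42 − 32.7176)²/32.7176 = 2.6335
  (31 − 40.7961)²/40.7961 = 2.3523
  (30 − 29.4863)²/29.4863 = 0.0089
  (26 − 27.9529)²/27.9529 = 0.1364
  (41 − 34.8549)²/34.8549 = 1.0834
  (21 − 25.1922)²/25.1922 = 0.6976
χ² = 2.6425 + 0.5259 + 0.7385 + 2.6335 + 2.3523 + 0.0089 + 0.1364 + 1.0834 + 0.6976 = 10.819
df = (3−1)(3−1) = 4. Since 10.819 > 7.779, reject the null hypothesis of independence at α = 0.1.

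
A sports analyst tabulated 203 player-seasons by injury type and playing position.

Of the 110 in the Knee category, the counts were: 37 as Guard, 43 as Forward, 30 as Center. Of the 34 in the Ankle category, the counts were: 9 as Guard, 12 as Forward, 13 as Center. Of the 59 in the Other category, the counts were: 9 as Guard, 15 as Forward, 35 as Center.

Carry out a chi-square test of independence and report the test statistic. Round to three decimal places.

17.150

Row totals: 110, 34, 59. Column totals: 55, 70, 78. Grand total N = 203.
Expected counts (row total × column total / N):
  Knee, Guard: 110×55/203 = 29.8030
  Knee, Forward: 110×70/203 = 37.9310
  Knee, Center: 110×78/203 = 42.2660
  Ankle, Guard: 34×55/203 = 9.2118
  Ankle, Forward: 34×70/203 = 11.7241
  Ankle, Center: 34×78/203 = 13.0640
  Other, Guard: 59×55/203 = 15.9852
  Other, Forward: 59×70/203 = 20.3448
  Other, Center: 59×78/203 = 22.6700
Contributions (O − E)²/E:
  (37 − 29.8030)²/29.8030 = 1.7380
  (43 − 37.9310)²/37.9310 = 0.6774
  (30 − 42.2660)²/42.2660 = 3.5597
  (9 − 9.2118)²/9.2118 = 0.0049
  (12 − 11.7241)²/11.7241 = 0.0065
  (13 − 13.0640)²/13.0640 = 0.0003
  (9 − 15.9852)²/15.9852 = 3.0524
  (15 − 20.3448)²/20.3448 = 1.4041
  (35 − 22.6700)²/22.6700 = 6.7062
χ² = 1.7380 + 0.6774 + 3.5597 + 0.0049 + 0.0065 + 0.0003 + 3.0524 + 1.4041 + 6.7062 = 17.150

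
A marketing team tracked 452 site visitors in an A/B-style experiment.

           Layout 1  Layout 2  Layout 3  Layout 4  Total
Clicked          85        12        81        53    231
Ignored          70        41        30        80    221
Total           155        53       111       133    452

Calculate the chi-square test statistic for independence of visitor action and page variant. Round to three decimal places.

46.034

Grand total N = 452.
Expected counts (row total × column total / N):
  Clicked, Layout 1: 231×155/452 = 79.2146
  Clicked, Layout 2: 231×53/452 = 27.0863
  Clicked, Layout 3: 231×111/452 = 56.7279
  Clicked, Layout 4: 231×133/452 = 67.9712
  Ignored, Layout 1: 221×155/452 = 75.7854
  Ignored, Layout 2: 221×53/452 = 25.9137
  Ignored, Layout 3: 221×111/452 = 54.2721
  Ignored, Layout 4: 221×133/452 = 65.0288
Contributions (O − E)²/E:
  (85 − 79.2146)²/79.2146 = 0.4225
  (12 − 27.0863)²/27.0863 = 8.4026
  (81 − 56.7279)²/56.7279 = 10.3853
  (53 − 67.9712)²/67.9712 = 3.2975
  (70 − 75.7854)²/75.7854 = 0.4417
  (41 − 25.9137)²/25.9137 = 8.7829
  (30 − 54.2721)²/54.2721 = 10.8552
  (80 − 65.0288)²/65.0288 = 3.4467
χ² = 0.4225 + 8.4026 + 10.3853 + 3.2975 + 0.4417 + 8.7829 + 10.8552 + 3.4467 = 46.034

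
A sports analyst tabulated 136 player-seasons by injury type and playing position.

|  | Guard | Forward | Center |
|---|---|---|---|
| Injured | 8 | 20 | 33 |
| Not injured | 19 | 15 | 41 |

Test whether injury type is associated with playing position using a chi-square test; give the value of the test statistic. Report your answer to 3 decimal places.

Row totals: 61, 75. Column totals: 27, 35, 74. Grand total N = 136.
Expected counts (row total × column total / N):
  Injured, Guard: 61×27/136 = 12.1103
  Injured, Forward: 61×35/136 = 15.6985
  Injured, Center: 61×74/136 = 33.1912
  Not injured, Guard: 75×27/136 = 14.8897
  Not injured, Forward: 75×35/136 = 19.3015
  Not injured, Center: 75×74/136 = 40.8088
Contributions (O − E)²/E:
  (8 − 12.1103)²/12.1103 = 1.3951
  (20 − 15.6985)²/15.6985 = 1.1786
  (33 − 33.1912)²/33.1912 = 0.0011
  (19 − 14.8897)²/14.8897 = 1.1346
  (15 − 19.3015)²/19.3015 = 0.9586
  (41 − 40.8088)²/40.8088 = 0.0009
χ² = 1.3951 + 1.1786 + 0.0011 + 1.1346 + 0.9586 + 0.0009 = 4.669

4.669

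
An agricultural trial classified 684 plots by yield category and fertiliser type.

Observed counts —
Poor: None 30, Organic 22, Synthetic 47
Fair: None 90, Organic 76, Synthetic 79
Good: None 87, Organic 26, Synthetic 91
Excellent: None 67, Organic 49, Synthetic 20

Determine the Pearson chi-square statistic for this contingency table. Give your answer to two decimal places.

Row totals: 99, 245, 204, 136. Column totals: 274, 173, 237. Grand total N = 684.
Expected counts (row total × column total / N):
  Poor, None: 99×274/684 = 39.658
  Poor, Organic: 99×173/684 = 25.039
  Poor, Synthetic: 99×237/684 = 34.303
  Fair, None: 245×274/684 = 98.143
  Fair, Organic: 245×173/684 = 61.966
  Fair, Synthetic: 245×237/684 = 84.890
  Good, None: 204×274/684 = 81.719
  Good, Organic: 204×173/684 = 51.596
  Good, Synthetic: 204×237/684 = 70.684
  Excellent, None: 136×274/684 = 54.480
  Excellent, Organic: 136×173/684 = 34.398
  Excellent, Synthetic: 136×237/684 = 47.123
Contributions (O − E)²/E:
  (30 − 39.658)²/39.658 = 2.3520
  (22 − 25.039)²/25.039 = 0.3688
  (47 − 34.303)²/34.303 = 4.6997
  (90 − 98.143)²/98.143 = 0.6756
  (76 − 61.966)²/61.966 = 3.1784
  (79 − 84.890)²/84.890 = 0.4087
  (87 − 81.719)²/81.719 = 0.3413
  (26 − 51.596)²/51.596 = 12.6978
  (91 − 70.684)²/70.684 = 5.8392
  (67 − 54.480)²/54.480 = 2.8772
  (49 − 34.398)²/34.398 = 6.1986
  (20 − 47.123)²/47.123 = 15.6114
χ² = 2.3520 + 0.3688 + 4.6997 + 0.6756 + 3.1784 + 0.4087 + 0.3413 + 12.6978 + 5.8392 + 2.8772 + 6.1986 + 15.6114 = 55.25

55.25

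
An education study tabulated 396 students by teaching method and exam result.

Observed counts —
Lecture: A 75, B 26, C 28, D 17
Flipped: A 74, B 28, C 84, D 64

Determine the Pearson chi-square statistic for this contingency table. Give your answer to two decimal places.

30.12

Row totals: 146, 250. Column totals: 149, 54, 112, 81. Grand total N = 396.
Expected counts (row total × column total / N):
  Lecture, A: 146×149/396 = 54.934
  Lecture, B: 146×54/396 = 19.909
  Lecture, C: 146×112/396 = 41.293
  Lecture, D: 146×81/396 = 29.864
  Flipped, A: 250×149/396 = 94.066
  Flipped, B: 250×54/396 = 34.091
  Flipped, C: 250×112/396 = 70.707
  Flipped, D: 250×81/396 = 51.136
Contributions (O − E)²/E:
  (75 − 54.934)²/54.934 = 7.3296
  (26 − 19.909)²/19.909 = 1.8635
  (28 − 41.293)²/41.293 = 4.2793
  (17 − 29.864)²/29.864 = 5.5412
  (74 − 94.066)²/94.066 = 4.2804
  (28 − 34.091)²/34.091 = 1.0883
  (84 − 70.707)²/70.707 = 2.4991
  (64 − 51.136)²/51.136 = 3.2361
χ² = 7.3296 + 1.8635 + 4.2793 + 5.5412 + 4.2804 + 1.0883 + 2.4991 + 3.2361 = 30.12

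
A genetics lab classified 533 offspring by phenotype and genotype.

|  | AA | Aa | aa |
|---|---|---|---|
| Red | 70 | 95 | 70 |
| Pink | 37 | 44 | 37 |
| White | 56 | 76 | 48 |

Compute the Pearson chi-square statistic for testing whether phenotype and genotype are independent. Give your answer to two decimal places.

1.13

Row totals: 235, 118, 180. Column totals: 163, 215, 155. Grand total N = 533.
Expected counts (row total × column total / N):
  Red, AA: 235×163/533 = 71.867
  Red, Aa: 235×215/533 = 94.794
  Red, aa: 235×155/533 = 68.340
  Pink, AA: 118×163/533 = 36.086
  Pink, Aa: 118×215/533 = 47.598
  Pink, aa: 118×155/533 = 34.315
  White, AA: 180×163/533 = 55.047
  White, Aa: 180×215/533 = 72.608
  White, aa: 180×155/533 = 52.345
Contributions (O − E)²/E:
  (70 − 71.867)²/71.867 = 0.0485
  (95 − 94.794)²/94.794 = 0.0004
  (70 − 68.340)²/68.340 = 0.0403
  (37 − 36.086)²/36.086 = 0.0232
  (44 − 47.598)²/47.598 = 0.2720
  (37 − 34.315)²/34.315 = 0.2101
  (56 − 55.047)²/55.047 = 0.0165
  (76 − 72.608)²/72.608 = 0.1585
  (48 − 52.345)²/52.345 = 0.3607
χ² = 0.0485 + 0.0004 + 0.0403 + 0.0232 + 0.2720 + 0.2101 + 0.0165 + 0.1585 + 0.3607 = 1.13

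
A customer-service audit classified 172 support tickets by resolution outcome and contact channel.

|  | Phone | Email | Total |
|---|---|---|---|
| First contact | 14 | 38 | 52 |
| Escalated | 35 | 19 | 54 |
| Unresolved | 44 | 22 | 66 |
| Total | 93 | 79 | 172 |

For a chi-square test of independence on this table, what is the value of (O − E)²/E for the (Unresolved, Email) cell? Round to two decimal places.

Row total (Unresolved) = 66; column total (Email) = 79; N = 172.
Expected count E = 66 × 79 / 172 = 30.314.
Contribution = (O − E)²/E = (22 − 30.314)² / 30.314 = 2.28.

2.28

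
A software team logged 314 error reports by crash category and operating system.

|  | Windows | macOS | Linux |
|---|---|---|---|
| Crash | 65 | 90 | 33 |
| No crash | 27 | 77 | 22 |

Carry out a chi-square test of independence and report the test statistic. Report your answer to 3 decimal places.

Row totals: 188, 126. Column totals: 92, 167, 55. Grand total N = 314.
Expected counts (row total × column total / N):
  Crash, Windows: 188×92/314 = 55.0828
  Crash, macOS: 188×167/314 = 99.9873
  Crash, Linux: 188×55/314 = 32.9299
  No crash, Windows: 126×92/314 = 36.9172
  No crash, macOS: 126×167/314 = 67.0127
  No crash, Linux: 126×55/314 = 22.0701
Contributions (O − E)²/E:
  (65 − 55.0828)²/55.0828 = 1.7855
  (90 − 99.9873)²/99.9873 = 0.9976
  (33 − 32.9299)²/32.9299 = 0.0001
  (27 − 36.9172)²/36.9172 = 2.6641
  (77 − 67.0127)²/67.0127 = 1.4885
  (22 − 22.0701)²/22.0701 = 0.0002
χ² = 1.7855 + 0.9976 + 0.0001 + 2.6641 + 1.4885 + 0.0002 = 6.936

6.936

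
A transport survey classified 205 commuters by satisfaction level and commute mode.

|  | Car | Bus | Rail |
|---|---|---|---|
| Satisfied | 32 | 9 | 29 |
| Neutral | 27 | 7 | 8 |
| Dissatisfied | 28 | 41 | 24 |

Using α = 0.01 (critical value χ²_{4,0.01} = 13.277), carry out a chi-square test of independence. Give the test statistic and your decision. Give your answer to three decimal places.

Row totals: 70, 42, 93. Column totals: 87, 57, 61. Grand total N = 205.
Expected counts (row total × column total / N):
  Satisfied, Car: 70×87/205 = 29.7073
  Satisfied, Bus: 70×57/205 = 19.4634
  Satisfied, Rail: 70×61/205 = 20.8293
  Neutral, Car: 42×87/205 = 17.8244
  Neutral, Bus: 42×57/205 = 11.6780
  Neutral, Rail: 42×61/205 = 12.4976
  Dissatisfied, Car: 93×87/205 = 39.4683
  Dissatisfied, Bus: 93×57/205 = 25.8585
  Dissatisfied, Rail: 93×61/205 = 27.6732
Contributions (O − E)²/E:
  (32 − 29.7073)²/29.7073 = 0.1769
  (9 − 19.4634)²/19.4634 = 5.6251
  (29 − 20.8293)²/20.8293 = 3.2051
  (27 − 17.8244)²/17.8244 = 4.7234
  (7 − 11.6780)²/11.6780 = 1.8739
  (8 − 12.4976)²/12.4976 = 1.6186
  (28 − 39.4683)²/39.4683 = 3.3323
  (41 − 25.8585)²/25.8585 = 8.8661
  (24 − 27.6732)²/27.6732 = 0.4876
χ² = 0.1769 + 5.6251 + 3.2051 + 4.7234 + 1.8739 + 1.6186 + 3.3323 + 8.8661 + 0.4876 = 29.909
df = (3−1)(3−1) = 4. Since 29.909 > 13.277, reject the null hypothesis of independence at α = 0.01.

29.909; reject H₀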